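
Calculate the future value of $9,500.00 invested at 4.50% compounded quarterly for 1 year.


Compound interest formula: A = P(1 + r/n)^(nt)
A = $9,500.00 × (1 + 0.045/4)^(4 × 1)
Growth factor: (1 + 0.045/4)^4 = 1.045765
A = $9,500.00 × 1.045765
A = $9,934.77

A = P(1 + r/n)^(nt) = $9,934.77


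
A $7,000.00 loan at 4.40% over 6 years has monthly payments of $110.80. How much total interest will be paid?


Total paid over the life of the loan = PMT × n.
Total paid = $110.80 × 72 = $7,977.60
Total interest = total paid − principal = $7,977.60 − $7,000.00 = $977.60

Total interest = (PMT × n) - PV = $977.60


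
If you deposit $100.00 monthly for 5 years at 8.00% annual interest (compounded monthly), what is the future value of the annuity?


Future value of an ordinary annuity: FV = PMT × ((1 + r)^n − 1) / r
Monthly rate r = 0.08/12 ≈ 0.00666667, n = 60
FV = $100.00 × ((1 + 0.08/12)^60 − 1) / (0.08/12)
FV = $100.00 × 73.476856
FV = $7,347.69

FV = PMT × ((1+r)^n - 1)/r = $7,347.69


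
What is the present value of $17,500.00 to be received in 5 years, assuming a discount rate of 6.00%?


Present value formula: PV = FV / (1 + r)^t
PV = $17,500.00 / (1 + 0.06)^5
PV = $17,500.00 / 1.3382256
PV = $13,077.02

PV = FV / (1 + r)^t = $13,077.02


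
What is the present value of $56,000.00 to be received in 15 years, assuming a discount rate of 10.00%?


Present value formula: PV = FV / (1 + r)^t
PV = $56,000.00 / (1 + 0.1)^15
PV = $56,000.00 / 4.1772482
PV = $13,405.95

PV = FV / (1 + r)^t = $13,405.95


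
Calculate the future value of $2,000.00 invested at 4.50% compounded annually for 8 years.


Compound interest formula: A = P(1 + r/n)^(nt)
A = $2,000.00 × (1 + 0.045/1)^(1 × 8)
Growth factor: (1 + 0.045/1)^8 = 1.422101
A = $2,000.00 × 1.422101
A = $2,844.20

A = P(1 + r/n)^(nt) = $2,844.20


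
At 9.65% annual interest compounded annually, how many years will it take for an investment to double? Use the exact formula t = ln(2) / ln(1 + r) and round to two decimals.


Doubling condition: (1 + r)^t = 2
Take ln of both sides: t × ln(1 + r) = ln(2)
t = ln(2) / ln(1 + r)
t = 0.693147 / 0.092123
t = 7.52

t = ln(2) / ln(1 + r) = 7.52 years


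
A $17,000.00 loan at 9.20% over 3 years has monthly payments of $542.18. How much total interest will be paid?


Total paid over the life of the loan = PMT × n.
Total paid = $542.18 × 36 = $19,518.48
Total interest = total paid − principal = $19,518.48 − $17,000.00 = $2,518.48

Total interest = (PMT × n) - PV = $2,518.48


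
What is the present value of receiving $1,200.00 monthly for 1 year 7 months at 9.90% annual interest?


Present value of an ordinary annuity: PV = PMT × (1 − (1 + r)^(−n)) / r
Monthly rate r = 0.099/12 = 0.00825, n = 19
PV = $1,200.00 × (1 − (1 + 0.099/12)^(−19)) / (0.099/12)
PV = $1,200.00 × 17.519067
PV = $21,022.88

PV = PMT × (1-(1+r)^(-n))/r = $21,022.88


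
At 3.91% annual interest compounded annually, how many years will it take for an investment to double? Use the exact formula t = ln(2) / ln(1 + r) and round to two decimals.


Doubling condition: (1 + r)^t = 2
Take ln of both sides: t × ln(1 + r) = ln(2)
t = ln(2) / ln(1 + r)
t = 0.693147 / 0.038355
t = 18.07

t = ln(2) / ln(1 + r) = 18.07 years


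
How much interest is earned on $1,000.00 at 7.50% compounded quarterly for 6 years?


Compound interest earned = final amount − principal.
A = P(1 + r/n)^(nt) = $1,000.00 × (1 + 0.075/4)^(4 × 6) = $1,561.79
Interest = A − P = $1,561.79 − $1,000.00 = $561.79

Interest = A - P = $561.79


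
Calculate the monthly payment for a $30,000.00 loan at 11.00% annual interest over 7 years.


Loan payment formula: PMT = PV × r / (1 − (1 + r)^(−n))
Monthly rate r = 0.11/12 ≈ 0.00916667, n = 84 months
Denominator: 1 − (1 + 0.11/12)^(−84) = 0.535360
PMT = $30,000.00 × (0.11/12) / 0.535360
PMT = $513.67 per month

PMT = PV × r / (1-(1+r)^(-n)) = $513.67/month


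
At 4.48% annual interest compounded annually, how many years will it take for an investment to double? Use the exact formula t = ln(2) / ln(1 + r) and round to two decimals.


Doubling condition: (1 + r)^t = 2
Take ln of both sides: t × ln(1 + r) = ln(2)
t = ln(2) / ln(1 + r)
t = 0.693147 / 0.043825
t = 15.82

t = ln(2) / ln(1 + r) = 15.82 years


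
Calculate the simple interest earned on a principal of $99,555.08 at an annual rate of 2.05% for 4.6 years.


Simple interest formula: I = P × r × t
I = $99,555.08 × 0.0205 × 4.6
I = $9,388.04

I = P × r × t = $9,388.04


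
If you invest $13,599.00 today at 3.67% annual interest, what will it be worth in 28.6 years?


Future value formula: FV = PV × (1 + r)^t
FV = $13,599.00 × (1 + 0.0367)^28.6
FV = $13,599.00 × 2.803358
FV = $38,122.87

FV = PV × (1 + r)^t = $38,122.87


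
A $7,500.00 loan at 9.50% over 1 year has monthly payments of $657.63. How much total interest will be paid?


Total paid over the life of the loan = PMT × n.
Total paid = $657.63 × 12 = $7,891.56
Total interest = total paid − principal = $7,891.56 − $7,500.00 = $391.56

Total interest = (PMT × n) - PV = $391.56


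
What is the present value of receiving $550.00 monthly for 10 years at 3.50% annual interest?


Present value of an ordinary annuity: PV = PMT × (1 − (1 + r)^(−n)) / r
Monthly rate r = 0.035/12 ≈ 0.00291667, n = 120
PV = $550.00 × (1 − (1 + 0.035/12)^(−120)) / (0.035/12)
PV = $550.00 × 101.126685
PV = $55,619.68

PV = PMT × (1-(1+r)^(-n))/r = $55,619.68


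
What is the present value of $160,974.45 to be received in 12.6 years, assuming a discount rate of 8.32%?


Present value formula: PV = FV / (1 + r)^t
PV = $160,974.45 / (1 + 0.0832)^12.6
PV = $160,974.45 / 2.737342
PV = $58,806.85

PV = FV / (1 + r)^t = $58,806.85


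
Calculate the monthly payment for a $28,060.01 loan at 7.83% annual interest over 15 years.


Loan payment formula: PMT = PV × r / (1 − (1 + r)^(−n))
Monthly rate r = 0.0783/12 = 0.006525, n = 180 months
Denominator: 1 − (1 + 0.0783/12)^(−180) = 0.689846
PMT = $28,060.01 × (0.0783/12) / 0.689846
PMT = $265.41 per month

PMT = PV × r / (1-(1+r)^(-n)) = $265.41/month


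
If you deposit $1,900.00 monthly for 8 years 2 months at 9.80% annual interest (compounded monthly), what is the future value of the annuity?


Future value of an ordinary annuity: FV = PMT × ((1 + r)^n − 1) / r
Monthly rate r = 0.098/12 ≈ 0.00816667, n = 98
FV = $1,900.00 × ((1 + 0.098/12)^98 − 1) / (0.098/12)
FV = $1,900.00 × 149.272465
FV = $283,617.68

FV = PMT × ((1+r)^n - 1)/r = $283,617.68


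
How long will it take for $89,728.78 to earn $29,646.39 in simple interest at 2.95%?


Rearrange the simple interest formula for t:
I = P × r × t  ⇒  t = I / (P × r)
t = $29,646.39 / ($89,728.78 × 0.0295)
t = 11.2

t = I/(P×r) = 11.2 years


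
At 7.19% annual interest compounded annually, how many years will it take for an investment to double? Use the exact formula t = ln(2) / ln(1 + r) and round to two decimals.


Doubling condition: (1 + r)^t = 2
Take ln of both sides: t × ln(1 + r) = ln(2)
t = ln(2) / ln(1 + r)
t = 0.693147 / 0.069433
t = 9.98

t = ln(2) / ln(1 + r) = 9.98 years


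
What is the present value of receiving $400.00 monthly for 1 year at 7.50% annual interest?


Present value of an ordinary annuity: PV = PMT × (1 − (1 + r)^(−n)) / r
Monthly rate r = 0.075/12 = 0.00625, n = 12
PV = $400.00 × (1 − (1 + 0.075/12)^(−12)) / (0.075/12)
PV = $400.00 × 11.526392
PV = $4,610.56

PV = PMT × (1-(1+r)^(-n))/r = $4,610.56


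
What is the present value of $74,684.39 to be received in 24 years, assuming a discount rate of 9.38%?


Present value formula: PV = FV / (1 + r)^t
PV = $74,684.39 / (1 + 0.0938)^24
PV = $74,684.39 / 8.600230
PV = $8,684.00

PV = FV / (1 + r)^t = $8,684.00


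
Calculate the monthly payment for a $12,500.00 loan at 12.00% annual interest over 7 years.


Loan payment formula: PMT = PV × r / (1 − (1 + r)^(−n))
Monthly rate r = 0.12/12 = 0.01, n = 84 months
Denominator: 1 − (1 + 0.12/12)^(−84) = 0.566485
PMT = $12,500.00 × (0.12/12) / 0.566485
PMT = $220.66 per month

PMT = PV × r / (1-(1+r)^(-n)) = $220.66/month


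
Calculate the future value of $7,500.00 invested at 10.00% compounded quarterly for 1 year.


Compound interest formula: A = P(1 + r/n)^(nt)
A = $7,500.00 × (1 + 0.1/4)^(4 × 1)
Growth factor: (1 + 0.1/4)^4 = 1.103813
A = $7,500.00 × 1.103813
A = $8,278.60

A = P(1 + r/n)^(nt) = $8,278.60


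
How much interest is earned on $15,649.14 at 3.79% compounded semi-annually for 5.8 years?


Compound interest earned = final amount − principal.
A = P(1 + r/n)^(nt) = $15,649.14 × (1 + 0.0379/2)^(2 × 5.8) = $19,456.46
Interest = A − P = $19,456.46 − $15,649.14 = $3,807.32

Interest = A - P = $3,807.32


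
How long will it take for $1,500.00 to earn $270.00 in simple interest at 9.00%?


Rearrange the simple interest formula for t:
I = P × r × t  ⇒  t = I / (P × r)
t = $270.00 / ($1,500.00 × 0.09)
t = 2

t = I/(P×r) = 2 years


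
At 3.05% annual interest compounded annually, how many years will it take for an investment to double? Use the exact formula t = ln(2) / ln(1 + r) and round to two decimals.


Doubling condition: (1 + r)^t = 2
Take ln of both sides: t × ln(1 + r) = ln(2)
t = ln(2) / ln(1 + r)
t = 0.693147 / 0.030044
t = 23.07

t = ln(2) / ln(1 + r) = 23.07 years


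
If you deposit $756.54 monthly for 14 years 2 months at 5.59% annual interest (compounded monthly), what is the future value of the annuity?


Future value of an ordinary annuity: FV = PMT × ((1 + r)^n − 1) / r
Monthly rate r = 0.0559/12 ≈ 0.00465833, n = 170
FV = $756.54 × ((1 + 0.0559/12)^170 − 1) / (0.0559/12)
FV = $756.54 × 258.368803
FV = $195,466.33

FV = PMT × ((1+r)^n - 1)/r = $195,466.33


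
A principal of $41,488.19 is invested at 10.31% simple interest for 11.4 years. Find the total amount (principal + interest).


Total amount formula: A = P(1 + rt) = P + P·r·t
Interest: I = P × r × t = $41,488.19 × 0.1031 × 11.4 = $48,762.73
A = P + I = $41,488.19 + $48,762.73 = $90,250.92

A = P + I = P(1 + rt) = $90,250.92


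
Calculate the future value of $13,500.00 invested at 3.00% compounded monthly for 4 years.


Compound interest formula: A = P(1 + r/n)^(nt)
A = $13,500.00 × (1 + 0.03/12)^(12 × 4)
Growth factor: (1 + 0.03/12)^48 = 1.127328
A = $13,500.00 × 1.127328
A = $15,218.93

A = P(1 + r/n)^(nt) = $15,218.93


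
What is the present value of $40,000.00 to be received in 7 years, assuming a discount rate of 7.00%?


Present value formula: PV = FV / (1 + r)^t
PV = $40,000.00 / (1 + 0.07)^7
PV = $40,000.00 / 1.6057815
PV = $24,909.99

PV = FV / (1 + r)^t = $24,909.99


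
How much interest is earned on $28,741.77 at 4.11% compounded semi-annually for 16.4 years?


Compound interest earned = final amount − principal.
A = P(1 + r/n)^(nt) = $28,741.77 × (1 + 0.0411/2)^(2 × 16.4) = $56,011.62
Interest = A − P = $56,011.62 − $28,741.77 = $27,269.85

Interest = A - P = $27,269.85


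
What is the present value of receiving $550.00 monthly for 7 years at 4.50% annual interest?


Present value of an ordinary annuity: PV = PMT × (1 − (1 + r)^(−n)) / r
Monthly rate r = 0.045/12 = 0.00375, n = 84
PV = $550.00 × (1 − (1 + 0.045/12)^(−84)) / (0.045/12)
PV = $550.00 × 71.941611
PV = $39,567.89

PV = PMT × (1-(1+r)^(-n))/r = $39,567.89


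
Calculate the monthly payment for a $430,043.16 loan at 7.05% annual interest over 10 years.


Loan payment formula: PMT = PV × r / (1 − (1 + r)^(−n))
Monthly rate r = 0.0705/12 = 0.005875, n = 120 months
Denominator: 1 − (1 + 0.0705/12)^(−120) = 0.5048711
PMT = $430,043.16 × (0.0705/12) / 0.5048711
PMT = $5,004.25 per month

PMT = PV × r / (1-(1+r)^(-n)) = $5,004.25/month


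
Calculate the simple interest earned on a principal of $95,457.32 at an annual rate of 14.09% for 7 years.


Simple interest formula: I = P × r × t
I = $95,457.32 × 0.1409 × 7
I = $94,149.55

I = P × r × t = $94,149.55


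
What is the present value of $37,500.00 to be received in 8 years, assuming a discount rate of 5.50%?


Present value formula: PV = FV / (1 + r)^t
PV = $37,500.00 / (1 + 0.055)^8
PV = $37,500.00 / 1.5346865
PV = $24,434.96

PV = FV / (1 + r)^t = $24,434.96


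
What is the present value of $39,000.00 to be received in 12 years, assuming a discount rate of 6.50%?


Present value formula: PV = FV / (1 + r)^t
PV = $39,000.00 / (1 + 0.065)^12
PV = $39,000.00 / 2.129096
PV = $18,317.63

PV = FV / (1 + r)^t = $18,317.63


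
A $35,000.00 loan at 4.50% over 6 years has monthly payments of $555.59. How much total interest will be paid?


Total paid over the life of the loan = PMT × n.
Total paid = $555.59 × 72 = $40,002.48
Total interest = total paid − principal = $40,002.48 − $35,000.00 = $5,002.48

Total interest = (PMT × n) - PV = $5,002.48


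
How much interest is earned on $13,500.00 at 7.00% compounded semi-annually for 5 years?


Compound interest earned = final amount − principal.
A = P(1 + r/n)^(nt) = $13,500.00 × (1 + 0.07/2)^(2 × 5) = $19,043.08
Interest = A − P = $19,043.08 − $13,500.00 = $5,543.08

Interest = A - P = $5,543.08


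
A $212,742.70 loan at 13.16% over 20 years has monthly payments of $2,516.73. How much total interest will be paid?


Total paid over the life of the loan = PMT × n.
Total paid = $2,516.73 × 240 = $604,015.20
Total interest = total paid − principal = $604,015.20 − $212,742.70 = $391,272.50

Total interest = (PMT × n) - PV = $391,272.50


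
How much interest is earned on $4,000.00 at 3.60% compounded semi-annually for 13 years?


Compound interest earned = final amount − principal.
A = P(1 + r/n)^(nt) = $4,000.00 × (1 + 0.036/2)^(2 × 13) = $6,360.66
Interest = A − P = $6,360.66 − $4,000.00 = $2,360.66

Interest = A - P = $2,360.66


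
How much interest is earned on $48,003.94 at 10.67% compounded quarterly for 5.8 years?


Compound interest earned = final amount − principal.
A = P(1 + r/n)^(nt) = $48,003.94 × (1 + 0.1067/4)^(4 × 5.8) = $88,414.23
Interest = A − P = $88,414.23 − $48,003.94 = $40,410.29

Interest = A - P = $40,410.29


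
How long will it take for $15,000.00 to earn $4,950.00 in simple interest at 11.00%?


Rearrange the simple interest formula for t:
I = P × r × t  ⇒  t = I / (P × r)
t = $4,950.00 / ($15,000.00 × 0.11)
t = 3

t = I/(P×r) = 3 years


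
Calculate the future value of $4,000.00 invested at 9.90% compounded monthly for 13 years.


Compound interest formula: A = P(1 + r/n)^(nt)
A = $4,000.00 × (1 + 0.099/12)^(12 × 13)
Growth factor: (1 + 0.099/12)^156 = 3.602832
A = $4,000.00 × 3.602832
A = $14,411.33

A = P(1 + r/n)^(nt) = $14,411.33


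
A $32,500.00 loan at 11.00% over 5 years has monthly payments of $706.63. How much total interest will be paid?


Total paid over the life of the loan = PMT × n.
Total paid = $706.63 × 60 = $42,397.80
Total interest = total paid − principal = $42,397.80 − $32,500.00 = $9,897.80

Total interest = (PMT × n) - PV = $9,897.80


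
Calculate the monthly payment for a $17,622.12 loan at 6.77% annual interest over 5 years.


Loan payment formula: PMT = PV × r / (1 − (1 + r)^(−n))
Monthly rate r = 0.0677/12 ≈ 0.00564167, n = 60 months
Denominator: 1 − (1 + 0.0677/12)^(−60) = 0.286483
PMT = $17,622.12 × (0.0677/12) / 0.286483
PMT = $347.03 per month

PMT = PV × r / (1-(1+r)^(-n)) = $347.03/month


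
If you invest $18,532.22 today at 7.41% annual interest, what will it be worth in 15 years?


Future value formula: FV = PV × (1 + r)^t
FV = $18,532.22 × (1 + 0.0741)^15
FV = $18,532.22 × 2.9219363
FV = $54,149.97

FV = PV × (1 + r)^t = $54,149.97


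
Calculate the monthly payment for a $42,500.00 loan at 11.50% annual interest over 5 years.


Loan payment formula: PMT = PV × r / (1 − (1 + r)^(−n))
Monthly rate r = 0.115/12 ≈ 0.00958333, n = 60 months
Denominator: 1 − (1 + 0.115/12)^(−60) = 0.435752
PMT = $42,500.00 × (0.115/12) / 0.435752
PMT = $934.69 per month

PMT = PV × r / (1-(1+r)^(-n)) = $934.69/month


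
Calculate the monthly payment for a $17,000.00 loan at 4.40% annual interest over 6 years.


Loan payment formula: PMT = PV × r / (1 − (1 + r)^(−n))
Monthly rate r = 0.044/12 ≈ 0.00366667, n = 72 months
Denominator: 1 − (1 + 0.044/12)^(−72) = 0.231656
PMT = $17,000.00 × (0.044/12) / 0.231656
PMT = $269.08 per month

PMT = PV × r / (1-(1+r)^(-n)) = $269.08/month


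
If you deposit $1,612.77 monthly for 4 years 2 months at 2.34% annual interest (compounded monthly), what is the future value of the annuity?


Future value of an ordinary annuity: FV = PMT × ((1 + r)^n − 1) / r
Monthly rate r = 0.0234/12 = 0.00195, n = 50
FV = $1,612.77 × ((1 + 0.0234/12)^50 − 1) / (0.0234/12)
FV = $1,612.77 × 52.465018
FV = $84,614.01

FV = PMT × ((1+r)^n - 1)/r = $84,614.01


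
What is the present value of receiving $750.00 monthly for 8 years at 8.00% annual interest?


Present value of an ordinary annuity: PV = PMT × (1 − (1 + r)^(−n)) / r
Monthly rate r = 0.08/12 ≈ 0.00666667, n = 96
PV = $750.00 × (1 − (1 + 0.08/12)^(−96)) / (0.08/12)
PV = $750.00 × 70.737970
PV = $53,053.48

PV = PMT × (1-(1+r)^(-n))/r = $53,053.48


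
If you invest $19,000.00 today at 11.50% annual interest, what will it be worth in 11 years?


Future value formula: FV = PV × (1 + r)^t
FV = $19,000.00 × (1 + 0.115)^11
FV = $19,000.00 × 3.3114907
FV = $62,918.32

FV = PV × (1 + r)^t = $62,918.32


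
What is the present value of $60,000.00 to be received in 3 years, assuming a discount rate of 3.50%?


Present value formula: PV = FV / (1 + r)^t
PV = $60,000.00 / (1 + 0.035)^3
PV = $60,000.00 / 1.108718
PV = $54,116.56

PV = FV / (1 + r)^t = $54,116.56


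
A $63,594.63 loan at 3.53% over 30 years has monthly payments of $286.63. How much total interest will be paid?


Total paid over the life of the loan = PMT × n.
Total paid = $286.63 × 360 = $103,186.80
Total interest = total paid − principal = $103,186.80 − $63,594.63 = $39,592.17

Total interest = (PMT × n) - PV = $39,592.17


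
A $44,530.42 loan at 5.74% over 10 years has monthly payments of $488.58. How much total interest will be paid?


Total paid over the life of the loan = PMT × n.
Total paid = $488.58 × 120 = $58,629.60
Total interest = total paid − principal = $58,629.60 − $44,530.42 = $14,099.18

Total interest = (PMT × n) - PV = $14,099.18


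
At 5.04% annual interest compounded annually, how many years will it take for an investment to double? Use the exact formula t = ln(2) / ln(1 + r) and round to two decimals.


Doubling condition: (1 + r)^t = 2
Take ln of both sides: t × ln(1 + r) = ln(2)
t = ln(2) / ln(1 + r)
t = 0.693147 / 0.049171
t = 14.10

t = ln(2) / ln(1 + r) = 14.10 years


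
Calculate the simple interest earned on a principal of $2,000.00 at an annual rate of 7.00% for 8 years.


Simple interest formula: I = P × r × t
I = $2,000.00 × 0.07 × 8
I = $1,120.00

I = P × r × t = $1,120.00


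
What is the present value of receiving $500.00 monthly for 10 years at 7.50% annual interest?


Present value of an ordinary annuity: PV = PMT × (1 − (1 + r)^(−n)) / r
Monthly rate r = 0.075/12 = 0.00625, n = 120
PV = $500.00 × (1 − (1 + 0.075/12)^(−120)) / (0.075/12)
PV = $500.00 × 84.244743
PV = $42,122.37

PV = PMT × (1-(1+r)^(-n))/r = $42,122.37


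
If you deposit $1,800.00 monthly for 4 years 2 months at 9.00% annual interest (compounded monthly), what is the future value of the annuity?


Future value of an ordinary annuity: FV = PMT × ((1 + r)^n − 1) / r
Monthly rate r = 0.09/12 = 0.0075, n = 50
FV = $1,800.00 × ((1 + 0.09/12)^50 − 1) / (0.09/12)
FV = $1,800.00 × 60.394257
FV = $108,709.66

FV = PMT × ((1+r)^n - 1)/r = $108,709.66


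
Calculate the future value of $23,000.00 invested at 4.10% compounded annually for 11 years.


Compound interest formula: A = P(1 + r/n)^(nt)
A = $23,000.00 × (1 + 0.041/1)^(1 × 11)
Growth factor: (1 + 0.041/1)^11 = 1.5558153
A = $23,000.00 × 1.5558153
A = $35,783.75

A = P(1 + r/n)^(nt) = $35,783.75


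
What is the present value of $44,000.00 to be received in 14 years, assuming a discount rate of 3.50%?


Present value formula: PV = FV / (1 + r)^t
PV = $44,000.00 / (1 + 0.035)^14
PV = $44,000.00 / 1.6186945
PV = $27,182.40

PV = FV / (1 + r)^t = $27,182.40


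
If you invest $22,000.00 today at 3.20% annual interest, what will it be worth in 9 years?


Future value formula: FV = PV × (1 + r)^t
FV = $22,000.00 × (1 + 0.032)^9
FV = $22,000.00 × 1.32775295
FV = $29,210.56

FV = PV × (1 + r)^t = $29,210.56


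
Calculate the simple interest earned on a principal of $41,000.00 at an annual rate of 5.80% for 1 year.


Simple interest formula: I = P × r × t
I = $41,000.00 × 0.058 × 1
I = $2,378.00

I = P × r × t = $2,378.00


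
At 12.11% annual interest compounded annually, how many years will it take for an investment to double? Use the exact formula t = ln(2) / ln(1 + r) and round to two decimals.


Doubling condition: (1 + r)^t = 2
Take ln of both sides: t × ln(1 + r) = ln(2)
t = ln(2) / ln(1 + r)
t = 0.693147 / 0.114310
t = 6.06

t = ln(2) / ln(1 + r) = 6.06 years


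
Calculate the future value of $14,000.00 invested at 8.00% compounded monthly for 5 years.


Compound interest formula: A = P(1 + r/n)^(nt)
A = $14,000.00 × (1 + 0.08/12)^(12 × 5)
Growth factor: (1 + 0.08/12)^60 = 1.489846
A = $14,000.00 × 1.489846
A = $20,857.84

A = P(1 + r/n)^(nt) = $20,857.84


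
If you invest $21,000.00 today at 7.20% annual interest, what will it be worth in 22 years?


Future value formula: FV = PV × (1 + r)^t
FV = $21,000.00 × (1 + 0.072)^22
FV = $21,000.00 × 4.616207
FV = $96,940.35

FV = PV × (1 + r)^t = $96,940.35


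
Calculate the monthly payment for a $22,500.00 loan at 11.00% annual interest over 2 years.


Loan payment formula: PMT = PV × r / (1 − (1 + r)^(−n))
Monthly rate r = 0.11/12 ≈ 0.00916667, n = 24 months
Denominator: 1 − (1 + 0.11/12)^(−24) = 0.1966765
PMT = $22,500.00 × (0.11/12) / 0.1966765
PMT = $1,048.68 per month

PMT = PV × r / (1-(1+r)^(-n)) = $1,048.68/month


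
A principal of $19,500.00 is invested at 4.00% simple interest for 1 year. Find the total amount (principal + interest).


Total amount formula: A = P(1 + rt) = P + P·r·t
Interest: I = P × r × t = $19,500.00 × 0.04 × 1 = $780.00
A = P + I = $19,500.00 + $780.00 = $20,280.00

A = P + I = P(1 + rt) = $20,280.00


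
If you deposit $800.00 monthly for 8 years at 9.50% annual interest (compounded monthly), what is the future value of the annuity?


Future value of an ordinary annuity: FV = PMT × ((1 + r)^n − 1) / r
Monthly rate r = 0.095/12 ≈ 0.00791667, n = 96
FV = $800.00 × ((1 + 0.095/12)^96 − 1) / (0.095/12)
FV = $800.00 × 142.975186
FV = $114,380.15

FV = PMT × ((1+r)^n - 1)/r = $114,380.15


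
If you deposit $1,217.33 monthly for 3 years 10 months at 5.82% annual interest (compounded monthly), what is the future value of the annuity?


Future value of an ordinary annuity: FV = PMT × ((1 + r)^n − 1) / r
Monthly rate r = 0.0582/12 = 0.00485, n = 46
FV = $1,217.33 × ((1 + 0.0582/12)^46 − 1) / (0.0582/12)
FV = $1,217.33 × 51.396223
FV = $62,566.16

FV = PMT × ((1+r)^n - 1)/r = $62,566.16


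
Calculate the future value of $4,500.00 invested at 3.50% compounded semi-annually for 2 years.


Compound interest formula: A = P(1 + r/n)^(nt)
A = $4,500.00 × (1 + 0.035/2)^(2 × 2)
Growth factor: (1 + 0.035/2)^4 = 1.071859
A = $4,500.00 × 1.071859
A = $4,823.37

A = P(1 + r/n)^(nt) = $4,823.37


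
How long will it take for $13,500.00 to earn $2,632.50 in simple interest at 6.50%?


Rearrange the simple interest formula for t:
I = P × r × t  ⇒  t = I / (P × r)
t = $2,632.50 / ($13,500.00 × 0.065)
t = 3

t = I/(P×r) = 3 years


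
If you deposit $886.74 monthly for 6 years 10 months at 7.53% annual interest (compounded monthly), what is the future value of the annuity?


Future value of an ordinary annuity: FV = PMT × ((1 + r)^n − 1) / r
Monthly rate r = 0.0753/12 = 0.006275, n = 82
FV = $886.74 × ((1 + 0.0753/12)^82 − 1) / (0.0753/12)
FV = $886.74 × 106.804499
FV = $94,707.82

FV = PMT × ((1+r)^n - 1)/r = $94,707.82


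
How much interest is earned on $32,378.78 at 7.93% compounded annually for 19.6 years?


Compound interest earned = final amount − principal.
A = P(1 + r/n)^(nt) = $32,378.78 × (1 + 0.0793/1)^(1 × 19.6) = $144,493.11
Interest = A − P = $144,493.11 − $32,378.78 = $112,114.33

Interest = A - P = $112,114.33


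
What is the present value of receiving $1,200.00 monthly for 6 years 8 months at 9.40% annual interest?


Present value of an ordinary annuity: PV = PMT × (1 − (1 + r)^(−n)) / r
Monthly rate r = 0.094/12 ≈ 0.00783333, n = 80
PV = $1,200.00 × (1 − (1 + 0.094/12)^(−80)) / (0.094/12)
PV = $1,200.00 × 59.275349
PV = $71,130.42

PV = PMT × (1-(1+r)^(-n))/r = $71,130.42


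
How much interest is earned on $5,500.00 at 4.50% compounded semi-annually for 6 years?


Compound interest earned = final amount − principal.
A = P(1 + r/n)^(nt) = $5,500.00 × (1 + 0.045/2)^(2 × 6) = $7,183.27
Interest = A − P = $7,183.27 − $5,500.00 = $1,683.27

Interest = A - P = $1,683.27


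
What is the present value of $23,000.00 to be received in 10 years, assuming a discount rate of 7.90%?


Present value formula: PV = FV / (1 + r)^t
PV = $23,000.00 / (1 + 0.079)^10
PV = $23,000.00 / 2.139018
PV = $10,752.60

PV = FV / (1 + r)^t = $10,752.60


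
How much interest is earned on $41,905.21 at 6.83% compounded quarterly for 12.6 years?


Compound interest earned = final amount − principal.
A = P(1 + r/n)^(nt) = $41,905.21 × (1 + 0.0683/4)^(4 × 12.6) = $98,368.98
Interest = A − P = $98,368.98 − $41,905.21 = $56,463.77

Interest = A - P = $56,463.77


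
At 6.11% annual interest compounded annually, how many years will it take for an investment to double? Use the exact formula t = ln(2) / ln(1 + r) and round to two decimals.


Doubling condition: (1 + r)^t = 2
Take ln of both sides: t × ln(1 + r) = ln(2)
t = ln(2) / ln(1 + r)
t = 0.693147 / 0.059306
t = 11.69

t = ln(2) / ln(1 + r) = 11.69 years


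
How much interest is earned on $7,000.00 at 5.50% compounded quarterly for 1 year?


Compound interest earned = final amount − principal.
A = P(1 + r/n)^(nt) = $7,000.00 × (1 + 0.055/4)^(4 × 1) = $7,393.01
Interest = A − P = $7,393.01 − $7,000.00 = $393.01

Interest = A - P = $393.01


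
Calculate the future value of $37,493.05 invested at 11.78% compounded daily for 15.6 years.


Compound interest formula: A = P(1 + r/n)^(nt)
A = $37,493.05 × (1 + 0.1178/365)^(365 × 15.6)
Growth factor: (1 + 0.1178/365)^5694 = 6.280085
A = $37,493.05 × 6.280085
A = $235,459.54

A = P(1 + r/n)^(nt) = $235,459.54


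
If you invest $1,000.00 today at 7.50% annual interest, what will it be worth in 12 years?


Future value formula: FV = PV × (1 + r)^t
FV = $1,000.00 × (1 + 0.075)^12
FV = $1,000.00 × 2.381780
FV = $2,381.78

FV = PV × (1 + r)^t = $2,381.78


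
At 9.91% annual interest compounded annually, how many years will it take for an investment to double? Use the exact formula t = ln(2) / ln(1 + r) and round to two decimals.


Doubling condition: (1 + r)^t = 2
Take ln of both sides: t × ln(1 + r) = ln(2)
t = ln(2) / ln(1 + r)
t = 0.693147 / 0.094492
t = 7.34

t = ln(2) / ln(1 + r) = 7.34 years


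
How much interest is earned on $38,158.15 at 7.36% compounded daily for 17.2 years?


Compound interest earned = final amount − principal.
A = P(1 + r/n)^(nt) = $38,158.15 × (1 + 0.0736/365)^(365 × 17.2) = $135,305.04
Interest = A − P = $135,305.04 − $38,158.15 = $97,146.89

Interest = A - P = $97,146.89


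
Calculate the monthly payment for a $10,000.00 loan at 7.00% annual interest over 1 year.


Loan payment formula: PMT = PV × r / (1 − (1 + r)^(−n))
Monthly rate r = 0.07/12 ≈ 0.00583333, n = 12 months
Denominator: 1 − (1 + 0.07/12)^(−12) = 0.0674165
PMT = $10,000.00 × (0.07/12) / 0.0674165
PMT = $865.27 per month

PMT = PV × r / (1-(1+r)^(-n)) = $865.27/month


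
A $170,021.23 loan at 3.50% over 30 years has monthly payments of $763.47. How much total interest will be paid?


Total paid over the life of the loan = PMT × n.
Total paid = $763.47 × 360 = $274,849.20
Total interest = total paid − principal = $274,849.20 − $170,021.23 = $104,827.97

Total interest = (PMT × n) - PV = $104,827.97


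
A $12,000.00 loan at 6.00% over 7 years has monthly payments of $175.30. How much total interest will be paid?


Total paid over the life of the loan = PMT × n.
Total paid = $175.30 × 84 = $14,725.20
Total interest = total paid − principal = $14,725.20 − $12,000.00 = $2,725.20

Total interest = (PMT × n) - PV = $2,725.20


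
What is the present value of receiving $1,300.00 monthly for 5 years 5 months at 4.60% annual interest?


Present value of an ordinary annuity: PV = PMT × (1 − (1 + r)^(−n)) / r
Monthly rate r = 0.046/12 ≈ 0.00383333, n = 65
PV = $1,300.00 × (1 − (1 + 0.046/12)^(−65)) / (0.046/12)
PV = $1,300.00 × 57.437886
PV = $74,669.25

PV = PMT × (1-(1+r)^(-n))/r = $74,669.25


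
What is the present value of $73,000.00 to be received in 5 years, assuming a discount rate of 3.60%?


Present value formula: PV = FV / (1 + r)^t
PV = $73,000.00 / (1 + 0.036)^5
PV = $73,000.00 / 1.193435
PV = $61,167.97

PV = FV / (1 + r)^t = $61,167.97


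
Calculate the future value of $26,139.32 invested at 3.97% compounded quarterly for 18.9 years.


Compound interest formula: A = P(1 + r/n)^(nt)
A = $26,139.32 × (1 + 0.0397/4)^(4 × 18.9)
Growth factor: (1 + 0.0397/4)^75.6 = 2.1098797
A = $26,139.32 × 2.1098797
A = $55,150.82

A = P(1 + r/n)^(nt) = $55,150.82


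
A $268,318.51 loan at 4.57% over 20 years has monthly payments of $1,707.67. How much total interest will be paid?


Total paid over the life of the loan = PMT × n.
Total paid = $1,707.67 × 240 = $409,840.80
Total interest = total paid − principal = $409,840.80 − $268,318.51 = $141,522.29

Total interest = (PMT × n) - PV = $141,522.29


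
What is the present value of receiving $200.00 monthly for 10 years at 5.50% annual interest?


Present value of an ordinary annuity: PV = PMT × (1 − (1 + r)^(−n)) / r
Monthly rate r = 0.055/12 ≈ 0.00458333, n = 120
PV = $200.00 × (1 − (1 + 0.055/12)^(−120)) / (0.055/12)
PV = $200.00 × 92.143582
PV = $18,428.72

PV = PMT × (1-(1+r)^(-n))/r = $18,428.72


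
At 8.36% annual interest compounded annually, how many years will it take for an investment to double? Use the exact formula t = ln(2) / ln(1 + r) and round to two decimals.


Doubling condition: (1 + r)^t = 2
Take ln of both sides: t × ln(1 + r) = ln(2)
t = ln(2) / ln(1 + r)
t = 0.693147 / 0.080289
t = 8.63

t = ln(2) / ln(1 + r) = 8.63 years


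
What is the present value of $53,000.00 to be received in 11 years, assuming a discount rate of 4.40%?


Present value formula: PV = FV / (1 + r)^t
PV = $53,000.00 / (1 + 0.044)^11
PV = $53,000.00 / 1.605852
PV = $33,004.29

PV = FV / (1 + r)^t = $33,004.29


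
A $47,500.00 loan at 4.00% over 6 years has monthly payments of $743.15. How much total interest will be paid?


Total paid over the life of the loan = PMT × n.
Total paid = $743.15 × 72 = $53,506.80
Total interest = total paid − principal = $53,506.80 − $47,500.00 = $6,006.80

Total interest = (PMT × n) - PV = $6,006.80


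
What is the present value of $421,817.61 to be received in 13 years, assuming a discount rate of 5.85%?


Present value formula: PV = FV / (1 + r)^t
PV = $421,817.61 / (1 + 0.0585)^13
PV = $421,817.61 / 2.0940219
PV = $201,438.97

PV = FV / (1 + r)^t = $201,438.97


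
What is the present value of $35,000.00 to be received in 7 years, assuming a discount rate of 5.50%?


Present value formula: PV = FV / (1 + r)^t
PV = $35,000.00 / (1 + 0.055)^7
PV = $35,000.00 / 1.454679
PV = $24,060.29

PV = FV / (1 + r)^t = $24,060.29


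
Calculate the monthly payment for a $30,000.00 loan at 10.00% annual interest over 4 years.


Loan payment formula: PMT = PV × r / (1 − (1 + r)^(−n))
Monthly rate r = 0.1/12 ≈ 0.00833333, n = 48 months
Denominator: 1 − (1 + 0.1/12)^(−48) = 0.328568
PMT = $30,000.00 × (0.1/12) / 0.328568
PMT = $760.88 per month

PMT = PV × r / (1-(1+r)^(-n)) = $760.88/month


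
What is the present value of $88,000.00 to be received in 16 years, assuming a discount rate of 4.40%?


Present value formula: PV = FV / (1 + r)^t
PV = $88,000.00 / (1 + 0.044)^16
PV = $88,000.00 / 1.991627
PV = $44,184.98

PV = FV / (1 + r)^t = $44,184.98


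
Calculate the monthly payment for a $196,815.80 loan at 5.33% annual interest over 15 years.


Loan payment formula: PMT = PV × r / (1 − (1 + r)^(−n))
Monthly rate r = 0.0533/12 ≈ 0.00444167, n = 180 months
Denominator: 1 − (1 + 0.0533/12)^(−180) = 0.549650
PMT = $196,815.80 × (0.0533/12) / 0.549650
PMT = $1,590.45 per month

PMT = PV × r / (1-(1+r)^(-n)) = $1,590.45/month


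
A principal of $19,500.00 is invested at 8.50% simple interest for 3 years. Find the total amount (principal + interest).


Total amount formula: A = P(1 + rt) = P + P·r·t
Interest: I = P × r × t = $19,500.00 × 0.085 × 3 = $4,972.50
A = P + I = $19,500.00 + $4,972.50 = $24,472.50

A = P + I = P(1 + rt) = $24,472.50


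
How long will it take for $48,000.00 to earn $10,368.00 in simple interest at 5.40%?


Rearrange the simple interest formula for t:
I = P × r × t  ⇒  t = I / (P × r)
t = $10,368.00 / ($48,000.00 × 0.054)
t = 4

t = I/(P×r) = 4 years


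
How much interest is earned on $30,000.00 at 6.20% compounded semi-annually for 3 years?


Compound interest earned = final amount − principal.
A = P(1 + r/n)^(nt) = $30,000.00 × (1 + 0.062/2)^(2 × 3) = $36,030.75
Interest = A − P = $36,030.75 − $30,000.00 = $6,030.75

Interest = A - P = $6,030.75


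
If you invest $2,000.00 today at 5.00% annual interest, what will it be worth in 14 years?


Future value formula: FV = PV × (1 + r)^t
FV = $2,000.00 × (1 + 0.05)^14
FV = $2,000.00 × 1.979932
FV = $3,959.86

FV = PV × (1 + r)^t = $3,959.86


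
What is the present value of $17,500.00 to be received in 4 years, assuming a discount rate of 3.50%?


Present value formula: PV = FV / (1 + r)^t
PV = $17,500.00 / (1 + 0.035)^4
PV = $17,500.00 / 1.147523
PV = $15,250.24

PV = FV / (1 + r)^t = $15,250.24


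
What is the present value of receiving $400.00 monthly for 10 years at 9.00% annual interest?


Present value of an ordinary annuity: PV = PMT × (1 − (1 + r)^(−n)) / r
Monthly rate r = 0.09/12 = 0.0075, n = 120
PV = $400.00 × (1 − (1 + 0.09/12)^(−120)) / (0.09/12)
PV = $400.00 × 78.941693
PV = $31,576.68

PV = PMT × (1-(1+r)^(-n))/r = $31,576.68


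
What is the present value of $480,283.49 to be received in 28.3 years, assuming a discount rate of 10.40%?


Present value formula: PV = FV / (1 + r)^t
PV = $480,283.49 / (1 + 0.104)^28.3
PV = $480,283.49 / 16.444655
PV = $29,206.05

PV = FV / (1 + r)^t = $29,206.05


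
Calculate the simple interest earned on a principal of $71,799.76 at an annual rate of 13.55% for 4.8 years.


Simple interest formula: I = P × r × t
I = $71,799.76 × 0.1355 × 4.8
I = $46,698.56

I = P × r × t = $46,698.56


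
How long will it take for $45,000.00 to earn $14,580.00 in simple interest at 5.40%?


Rearrange the simple interest formula for t:
I = P × r × t  ⇒  t = I / (P × r)
t = $14,580.00 / ($45,000.00 × 0.054)
t = 6

t = I/(P×r) = 6 years


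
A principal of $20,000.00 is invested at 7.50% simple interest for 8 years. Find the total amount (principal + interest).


Total amount formula: A = P(1 + rt) = P + P·r·t
Interest: I = P × r × t = $20,000.00 × 0.075 × 8 = $12,000.00
A = P + I = $20,000.00 + $12,000.00 = $32,000.00

A = P + I = P(1 + rt) = $32,000.00


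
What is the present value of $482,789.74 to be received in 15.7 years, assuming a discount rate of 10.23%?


Present value formula: PV = FV / (1 + r)^t
PV = $482,789.74 / (1 + 0.1023)^15.7
PV = $482,789.74 / 4.6143122
PV = $104,628.75

PV = FV / (1 + r)^t = $104,628.75


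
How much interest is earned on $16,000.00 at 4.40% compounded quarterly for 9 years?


Compound interest earned = final amount − principal.
A = P(1 + r/n)^(nt) = $16,000.00 × (1 + 0.044/4)^(4 × 9) = $23,722.56
Interest = A − P = $23,722.56 − $16,000.00 = $7,722.56

Interest = A - P = $7,722.56


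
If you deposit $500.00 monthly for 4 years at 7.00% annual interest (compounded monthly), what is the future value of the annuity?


Future value of an ordinary annuity: FV = PMT × ((1 + r)^n − 1) / r
Monthly rate r = 0.07/12 ≈ 0.00583333, n = 48
FV = $500.00 × ((1 + 0.07/12)^48 − 1) / (0.07/12)
FV = $500.00 × 55.209236
FV = $27,604.62

FV = PMT × ((1+r)^n - 1)/r = $27,604.62


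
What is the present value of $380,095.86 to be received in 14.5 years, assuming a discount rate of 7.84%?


Present value formula: PV = FV / (1 + r)^t
PV = $380,095.86 / (1 + 0.0784)^14.5
PV = $380,095.86 / 2.9875023
PV = $127,228.64

PV = FV / (1 + r)^t = $127,228.64


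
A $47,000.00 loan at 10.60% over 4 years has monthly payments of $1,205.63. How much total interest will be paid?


Total paid over the life of the loan = PMT × n.
Total paid = $1,205.63 × 48 = $57,870.24
Total interest = total paid − principal = $57,870.24 − $47,000.00 = $10,870.24

Total interest = (PMT × n) - PV = $10,870.24


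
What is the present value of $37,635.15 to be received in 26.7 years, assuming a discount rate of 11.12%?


Present value formula: PV = FV / (1 + r)^t
PV = $37,635.15 / (1 + 0.1112)^26.7
PV = $37,635.15 / 16.697545
PV = $2,253.93

PV = FV / (1 + r)^t = $2,253.93


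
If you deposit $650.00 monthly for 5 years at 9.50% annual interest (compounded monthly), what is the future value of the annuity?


Future value of an ordinary annuity: FV = PMT × ((1 + r)^n − 1) / r
Monthly rate r = 0.095/12 ≈ 0.00791667, n = 60
FV = $650.00 × ((1 + 0.095/12)^60 − 1) / (0.095/12)
FV = $650.00 × 76.422249
FV = $49,674.46

FV = PMT × ((1+r)^n - 1)/r = $49,674.46


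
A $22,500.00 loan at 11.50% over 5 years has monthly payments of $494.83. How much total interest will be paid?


Total paid over the life of the loan = PMT × n.
Total paid = $494.83 × 60 = $29,689.80
Total interest = total paid − principal = $29,689.80 − $22,500.00 = $7,189.80

Total interest = (PMT × n) - PV = $7,189.80


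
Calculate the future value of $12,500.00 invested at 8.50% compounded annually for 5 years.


Compound interest formula: A = P(1 + r/n)^(nt)
A = $12,500.00 × (1 + 0.085/1)^(1 × 5)
Growth factor: (1 + 0.085/1)^5 = 1.503657
A = $12,500.00 × 1.503657
A = $18,795.71

A = P(1 + r/n)^(nt) = $18,795.71


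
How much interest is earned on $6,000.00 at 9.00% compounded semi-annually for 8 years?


Compound interest earned = final amount − principal.
A = P(1 + r/n)^(nt) = $6,000.00 × (1 + 0.09/2)^(2 × 8) = $12,134.22
Interest = A − P = $12,134.22 − $6,000.00 = $6,134.22

Interest = A - P = $6,134.22


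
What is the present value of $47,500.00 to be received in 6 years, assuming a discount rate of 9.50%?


Present value formula: PV = FV / (1 + r)^t
PV = $47,500.00 / (1 + 0.095)^6
PV = $47,500.00 / 1.723791
PV = $27,555.54

PV = FV / (1 + r)^t = $27,555.54


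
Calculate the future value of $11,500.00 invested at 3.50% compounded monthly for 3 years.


Compound interest formula: A = P(1 + r/n)^(nt)
A = $11,500.00 × (1 + 0.035/12)^(12 × 3)
Growth factor: (1 + 0.035/12)^36 = 1.110541
A = $11,500.00 × 1.110541
A = $12,771.22

A = P(1 + r/n)^(nt) = $12,771.22
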